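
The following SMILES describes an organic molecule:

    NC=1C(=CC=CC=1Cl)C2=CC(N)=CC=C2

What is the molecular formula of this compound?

Walk through each heavy atom and fill implicit hydrogens from standard valence (C 4, N 3, O 2, S 2, halogen 1):
  atom 1: N, bond orders sum to 1 (valence 3) → 2 H
  atom 2: C, bond orders sum to 4 (valence 4) → 0 H
  atom 3: C, bond orders sum to 4 (valence 4) → 0 H
  atom 4: C, bond orders sum to 3 (valence 4) → 1 H
  atom 5: C, bond orders sum to 3 (valence 4) → 1 H
  atom 6: C, bond orders sum to 3 (valence 4) → 1 H
  atom 7: C, bond orders sum to 4 (valence 4) → 0 H
  atom 8: Cl (halogen, monovalent) → 0 H
  atom 9: C, bond orders sum to 4 (valence 4) → 0 H
  atom 10: C, bond orders sum to 3 (valence 4) → 1 H
  atom 11: C, bond orders sum to 4 (valence 4) → 0 H
  atom 12: N, bond orders sum to 1 (valence 3) → 2 H
  atom 13: C, bond orders sum to 3 (valence 4) → 1 H
  atom 14: C, bond orders sum to 3 (valence 4) → 1 H
  atom 15: C, bond orders sum to 3 (valence 4) → 1 H
Totals → C:12, H:11, Cl:1, N:2.

C12H11ClN2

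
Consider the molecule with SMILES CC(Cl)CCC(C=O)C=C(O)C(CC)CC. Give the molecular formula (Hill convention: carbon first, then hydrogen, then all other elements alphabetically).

Walk through each heavy atom and fill implicit hydrogens from standard valence (C 4, N 3, O 2, S 2, halogen 1):
  atom 1: C, bond orders sum to 1 (valence 4) → 3 H
  atom 2: C, bond orders sum to 3 (valence 4) → 1 H
  atom 3: Cl (halogen, monovalent) → 0 H
  atom 4: C, bond orders sum to 2 (valence 4) → 2 H
  atom 5: C, bond orders sum to 2 (valence 4) → 2 H
  atom 6: C, bond orders sum to 3 (valence 4) → 1 H
  atom 7: C, bond orders sum to 3 (valence 4) → 1 H
  atom 8: O, bond orders sum to 2 (valence 2) → 0 H
  atom 9: C, bond orders sum to 3 (valence 4) → 1 H
  atom 10: C, bond orders sum to 4 (valence 4) → 0 H
  atom 11: O, bond orders sum to 1 (valence 2) → 1 H
  atom 12: C, bond orders sum to 3 (valence 4) → 1 H
  atom 13: C, bond orders sum to 2 (valence 4) → 2 H
  atom 14: C, bond orders sum to 1 (valence 4) → 3 H
  atom 15: C, bond orders sum to 2 (valence 4) → 2 H
  atom 16: C, bond orders sum to 1 (valence 4) → 3 H
Totals → C:13, H:23, Cl:1, O:2.

C13H23ClO2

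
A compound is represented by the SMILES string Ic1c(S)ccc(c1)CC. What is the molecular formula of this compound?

Walk through each heavy atom and fill implicit hydrogens from standard valence (C 4, N 3, O 2, S 2, halogen 1); for lowercase aromatic atoms, an aromatic c carries 1 H when it has two neighbours and 0 H with three, and aromatic n carries 0 H:
  atom 1: I (halogen, monovalent) → 0 H
  atom 2: aromatic c, 3 neighbours → 0 H
  atom 3: aromatic c, 3 neighbours → 0 H
  atom 4: S, bond orders sum to 1 (valence 2) → 1 H
  atom 5: aromatic c, 2 neighbours → 1 H
  atom 6: aromatic c, 2 neighbours → 1 H
  atom 7: aromatic c, 3 neighbours → 0 H
  atom 8: aromatic c, 2 neighbours → 1 H
  atom 9: C, bond orders sum to 2 (valence 4) → 2 H
  atom 10: C, bond orders sum to 1 (valence 4) → 3 H
Totals → C:8, H:9, I:1, S:1.

C8H9IS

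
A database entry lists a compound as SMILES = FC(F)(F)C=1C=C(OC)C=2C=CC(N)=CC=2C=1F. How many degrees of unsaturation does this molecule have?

Molecular formula: C12H9F4NO.
DoU = (2C + 2 + N − H − X) / 2, where X is the halogen count and O/S are ignored.
    = (2·12 + 2 + 1 − 9 − 4) / 2 = 14 / 2 = 7.

7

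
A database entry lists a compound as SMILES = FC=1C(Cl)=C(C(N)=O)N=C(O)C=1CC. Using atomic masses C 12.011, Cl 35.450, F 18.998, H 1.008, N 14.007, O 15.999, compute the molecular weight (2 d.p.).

First, the molecular formula is C8H8ClFN2O2 (counting implicit H from valence).
  C: 8 × 12.011 = 96.088
  Cl: 1 × 35.450 = 35.450
  F: 1 × 18.998 = 18.998
  H: 8 × 1.008 = 8.064
  N: 2 × 14.007 = 28.014
  O: 2 × 15.999 = 31.998
Sum: 8×12.011 + 1×35.450 + 1×18.998 + 8×1.008 + 2×14.007 + 2×15.999 = 218.612 → 218.61 g/mol.

218.61 g/mol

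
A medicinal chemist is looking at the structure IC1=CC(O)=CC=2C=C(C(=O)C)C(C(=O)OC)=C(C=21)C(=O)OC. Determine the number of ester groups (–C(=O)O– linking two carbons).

2

The ester motif appears at heavy-atom positions 14, 20 in the SMILES.
Other groups present: 1 hydroxyl, 1 ketone.
Ester count: 2.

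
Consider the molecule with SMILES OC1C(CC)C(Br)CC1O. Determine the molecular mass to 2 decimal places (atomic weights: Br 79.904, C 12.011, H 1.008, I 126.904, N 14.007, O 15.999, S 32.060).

209.08 g/mol

First, the molecular formula is C7H13BrO2 (counting implicit H from valence).
  Br: 1 × 79.904 = 79.904
  C: 7 × 12.011 = 84.077
  H: 13 × 1.008 = 13.104
  O: 2 × 15.999 = 31.998
Sum: 1×79.904 + 7×12.011 + 13×1.008 + 2×15.999 = 209.083 → 209.08 g/mol.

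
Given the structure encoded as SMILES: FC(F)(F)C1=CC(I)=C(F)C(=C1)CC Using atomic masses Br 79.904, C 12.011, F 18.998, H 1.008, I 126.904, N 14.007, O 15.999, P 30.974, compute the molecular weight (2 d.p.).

318.05 g/mol

First, the molecular formula is C9H7F4I (counting implicit H from valence).
  C: 9 × 12.011 = 108.099
  F: 4 × 18.998 = 75.992
  H: 7 × 1.008 = 7.056
  I: 1 × 126.904 = 126.904
Sum: 9×12.011 + 4×18.998 + 7×1.008 + 1×126.904 = 318.051 → 318.05 g/mol.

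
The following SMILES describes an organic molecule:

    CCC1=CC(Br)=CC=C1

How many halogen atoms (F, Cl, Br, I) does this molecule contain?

Halogen atoms appear at heavy-atom position 6 (1×Br).
Halogen count: 1.

1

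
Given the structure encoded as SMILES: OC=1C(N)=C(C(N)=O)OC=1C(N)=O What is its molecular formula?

C6H7N3O4

Walk through each heavy atom and fill implicit hydrogens from standard valence (C 4, N 3, O 2, S 2, halogen 1):
  atom 1: O, bond orders sum to 1 (valence 2) → 1 H
  atom 2: C, bond orders sum to 4 (valence 4) → 0 H
  atom 3: C, bond orders sum to 4 (valence 4) → 0 H
  atom 4: N, bond orders sum to 1 (valence 3) → 2 H
  atom 5: C, bond orders sum to 4 (valence 4) → 0 H
  atom 6: C, bond orders sum to 4 (valence 4) → 0 H
  atom 7: N, bond orders sum to 1 (valence 3) → 2 H
  atom 8: O, bond orders sum to 2 (valence 2) → 0 H
  atom 9: O, bond orders sum to 2 (valence 2) → 0 H
  atom 10: C, bond orders sum to 4 (valence 4) → 0 H
  atom 11: C, bond orders sum to 4 (valence 4) → 0 H
  atom 12: N, bond orders sum to 1 (valence 3) → 2 H
  atom 13: O, bond orders sum to 2 (valence 2) → 0 H
Totals → C:6, H:7, N:3, O:4.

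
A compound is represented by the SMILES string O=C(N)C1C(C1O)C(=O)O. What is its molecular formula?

C5H7NO4

Walk through each heavy atom and fill implicit hydrogens from standard valence (C 4, N 3, O 2, S 2, halogen 1):
  atom 1: O, bond orders sum to 2 (valence 2) → 0 H
  atom 2: C, bond orders sum to 4 (valence 4) → 0 H
  atom 3: N, bond orders sum to 1 (valence 3) → 2 H
  atom 4: C, bond orders sum to 3 (valence 4) → 1 H
  atom 5: C, bond orders sum to 3 (valence 4) → 1 H
  atom 6: C, bond orders sum to 3 (valence 4) → 1 H
  atom 7: O, bond orders sum to 1 (valence 2) → 1 H
  atom 8: C, bond orders sum to 4 (valence 4) → 0 H
  atom 9: O, bond orders sum to 2 (valence 2) → 0 H
  atom 10: O, bond orders sum to 1 (valence 2) → 1 H
Totals → C:5, H:7, N:1, O:4.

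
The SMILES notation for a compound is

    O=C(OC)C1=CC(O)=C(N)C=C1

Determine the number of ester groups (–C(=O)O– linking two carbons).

1

The ester motif appears at heavy-atom position 2 in the SMILES.
Other groups present: 1 hydroxyl, 1 primary amine.
Ester count: 1.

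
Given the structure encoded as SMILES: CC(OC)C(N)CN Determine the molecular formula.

C5H14N2O

Walk through each heavy atom and fill implicit hydrogens from standard valence (C 4, N 3, O 2, S 2, halogen 1):
  atom 1: C, bond orders sum to 1 (valence 4) → 3 H
  atom 2: C, bond orders sum to 3 (valence 4) → 1 H
  atom 3: O, bond orders sum to 2 (valence 2) → 0 H
  atom 4: C, bond orders sum to 1 (valence 4) → 3 H
  atom 5: C, bond orders sum to 3 (valence 4) → 1 H
  atom 6: N, bond orders sum to 1 (valence 3) → 2 H
  atom 7: C, bond orders sum to 2 (valence 4) → 2 H
  atom 8: N, bond orders sum to 1 (valence 3) → 2 H
Totals → C:5, H:14, N:2, O:1.
In Hill order: C5H14N2O.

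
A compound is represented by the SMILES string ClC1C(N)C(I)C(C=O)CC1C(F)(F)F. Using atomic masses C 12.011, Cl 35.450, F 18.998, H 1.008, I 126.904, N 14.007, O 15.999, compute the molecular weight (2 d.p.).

First, the molecular formula is C8H10ClF3INO (counting implicit H from valence).
  C: 8 × 12.011 = 96.088
  Cl: 1 × 35.450 = 35.450
  F: 3 × 18.998 = 56.994
  H: 10 × 1.008 = 10.080
  I: 1 × 126.904 = 126.904
  N: 1 × 14.007 = 14.007
  O: 1 × 15.999 = 15.999
Sum: 8×12.011 + 1×35.450 + 3×18.998 + 10×1.008 + 1×126.904 + 1×14.007 + 1×15.999 = 355.522 → 355.52 g/mol.

355.52 g/mol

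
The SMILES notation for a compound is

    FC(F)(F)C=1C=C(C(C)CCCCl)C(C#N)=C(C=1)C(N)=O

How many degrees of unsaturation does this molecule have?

Molecular formula: C14H14ClF3N2O.
DoU = (2C + 2 + N − H − X) / 2, where X is the halogen count and O/S are ignored.
    = (2·14 + 2 + 2 − 14 − 4) / 2 = 14 / 2 = 7.

7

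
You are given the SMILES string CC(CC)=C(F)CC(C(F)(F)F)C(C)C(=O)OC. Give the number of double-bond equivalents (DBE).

Degree of unsaturation = (number of rings) + (number of π bonds).
Ring closures in the SMILES: 0.
π bonds: 2 double bonds (each 1 DoU) → 2 DoU from unsaturation.
Total DoU = 0 + 2 = 2.

2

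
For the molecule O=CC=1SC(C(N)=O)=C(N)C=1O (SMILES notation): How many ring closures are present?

In SMILES, each pair of matching ring-closure digits denotes one ring-closing bond; the number of such bonds equals the number of independent rings.
Ring-closure bonds here: 1.

1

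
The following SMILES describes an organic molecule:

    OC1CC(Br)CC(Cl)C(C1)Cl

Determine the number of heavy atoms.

11

Every atom symbol written in the SMILES (organic subset) is one heavy atom; implicit H are not written.
Heavy atoms by element → Br:1, C:7, Cl:2, O:1.
Total: 11.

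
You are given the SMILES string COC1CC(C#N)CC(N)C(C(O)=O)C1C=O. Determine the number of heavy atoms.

Every atom symbol written in the SMILES (organic subset) is one heavy atom; implicit H are not written.
Heavy atoms by element → C:11, N:2, O:4.
Total: 17.

17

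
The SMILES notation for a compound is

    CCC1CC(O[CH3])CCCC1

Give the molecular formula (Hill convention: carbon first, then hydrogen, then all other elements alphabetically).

Walk through each heavy atom and fill implicit hydrogens from standard valence (C 4, N 3, O 2, S 2, halogen 1):
  atom 1: C, bond orders sum to 1 (valence 4) → 3 H
  atom 2: C, bond orders sum to 2 (valence 4) → 2 H
  atom 3: C, bond orders sum to 3 (valence 4) → 1 H
  atom 4: C, bond orders sum to 2 (valence 4) → 2 H
  atom 5: C, bond orders sum to 3 (valence 4) → 1 H
  atom 6: O, bond orders sum to 2 (valence 2) → 0 H
  atom 7: C with explicit H count 3
  atom 8: C, bond orders sum to 2 (valence 4) → 2 H
  atom 9: C, bond orders sum to 2 (valence 4) → 2 H
  atom 10: C, bond orders sum to 2 (valence 4) → 2 H
  atom 11: C, bond orders sum to 2 (valence 4) → 2 H
Totals → C:10, H:20, O:1.
In Hill order: C10H20O.

C10H20O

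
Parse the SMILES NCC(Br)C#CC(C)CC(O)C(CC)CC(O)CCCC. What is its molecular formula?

Walk through each heavy atom and fill implicit hydrogens from standard valence (C 4, N 3, O 2, S 2, halogen 1):
  atom 1: N, bond orders sum to 1 (valence 3) → 2 H
  atom 2: C, bond orders sum to 2 (valence 4) → 2 H
  atom 3: C, bond orders sum to 3 (valence 4) → 1 H
  atom 4: Br (halogen, monovalent) → 0 H
  atom 5: C, bond orders sum to 4 (valence 4) → 0 H
  atom 6: C, bond orders sum to 4 (valence 4) → 0 H
  atom 7: C, bond orders sum to 3 (valence 4) → 1 H
  atom 8: C, bond orders sum to 1 (valence 4) → 3 H
  atom 9: C, bond orders sum to 2 (valence 4) → 2 H
  atom 10: C, bond orders sum to 3 (valence 4) → 1 H
  atom 11: O, bond orders sum to 1 (valence 2) → 1 H
  atom 12: C, bond orders sum to 3 (valence 4) → 1 H
  atom 13: C, bond orders sum to 2 (valence 4) → 2 H
  atom 14: C, bond orders sum to 1 (valence 4) → 3 H
  atom 15: C, bond orders sum to 2 (valence 4) → 2 H
  atom 16: C, bond orders sum to 3 (valence 4) → 1 H
  atom 17: O, bond orders sum to 1 (valence 2) → 1 H
  atom 18: C, bond orders sum to 2 (valence 4) → 2 H
  atom 19: C, bond orders sum to 2 (valence 4) → 2 H
  atom 20: C, bond orders sum to 2 (valence 4) → 2 H
  atom 21: C, bond orders sum to 1 (valence 4) → 3 H
Totals → C:17, H:32, Br:1, N:1, O:2.
In Hill order: C17H32BrNO2.

C17H32BrNO2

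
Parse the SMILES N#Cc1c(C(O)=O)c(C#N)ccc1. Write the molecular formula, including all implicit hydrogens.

C9H4N2O2

Walk through each heavy atom and fill implicit hydrogens from standard valence (C 4, N 3, O 2, S 2, halogen 1); for lowercase aromatic atoms, an aromatic c carries 1 H when it has two neighbours and 0 H with three, and aromatic n carries 0 H:
  atom 1: N, bond orders sum to 3 (valence 3) → 0 H
  atom 2: C, bond orders sum to 4 (valence 4) → 0 H
  atom 3: aromatic c, 3 neighbours → 0 H
  atom 4: aromatic c, 3 neighbours → 0 H
  atom 5: C, bond orders sum to 4 (valence 4) → 0 H
  atom 6: O, bond orders sum to 1 (valence 2) → 1 H
  atom 7: O, bond orders sum to 2 (valence 2) → 0 H
  atom 8: aromatic c, 3 neighbours → 0 H
  atom 9: C, bond orders sum to 4 (valence 4) → 0 H
  atom 10: N, bond orders sum to 3 (valence 3) → 0 H
  atom 11: aromatic c, 2 neighbours → 1 H
  atom 12: aromatic c, 2 neighbours → 1 H
  atom 13: aromatic c, 2 neighbours → 1 H
Totals → C:9, H:4, N:2, O:2.
In Hill order: C9H4N2O2.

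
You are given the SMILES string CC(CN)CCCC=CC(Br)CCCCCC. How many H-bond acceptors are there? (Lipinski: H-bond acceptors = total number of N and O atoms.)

N atoms: 1; O atoms: 0.
Lipinski HBA = 1 + 0 = 1.

1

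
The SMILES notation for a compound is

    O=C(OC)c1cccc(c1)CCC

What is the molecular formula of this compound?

Walk through each heavy atom and fill implicit hydrogens from standard valence (C 4, N 3, O 2, S 2, halogen 1); for lowercase aromatic atoms, an aromatic c carries 1 H when it has two neighbours and 0 H with three, and aromatic n carries 0 H:
  atom 1: O, bond orders sum to 2 (valence 2) → 0 H
  atom 2: C, bond orders sum to 4 (valence 4) → 0 H
  atom 3: O, bond orders sum to 2 (valence 2) → 0 H
  atom 4: C, bond orders sum to 1 (valence 4) → 3 H
  atom 5: aromatic c, 3 neighbours → 0 H
  atom 6: aromatic c, 2 neighbours → 1 H
  atom 7: aromatic c, 2 neighbours → 1 H
  atom 8: aromatic c, 2 neighbours → 1 H
  atom 9: aromatic c, 3 neighbours → 0 H
  atom 10: aromatic c, 2 neighbours → 1 H
  atom 11: C, bond orders sum to 2 (valence 4) → 2 H
  atom 12: C, bond orders sum to 2 (valence 4) → 2 H
  atom 13: C, bond orders sum to 1 (valence 4) → 3 H
Totals → C:11, H:14, O:2.

C11H14O2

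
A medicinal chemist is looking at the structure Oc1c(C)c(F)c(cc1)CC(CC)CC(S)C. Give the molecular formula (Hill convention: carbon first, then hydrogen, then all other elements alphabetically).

C14H21FOS

Walk through each heavy atom and fill implicit hydrogens from standard valence (C 4, N 3, O 2, S 2, halogen 1); for lowercase aromatic atoms, an aromatic c carries 1 H when it has two neighbours and 0 H with three, and aromatic n carries 0 H:
  atom 1: O, bond orders sum to 1 (valence 2) → 1 H
  atom 2: aromatic c, 3 neighbours → 0 H
  atom 3: aromatic c, 3 neighbours → 0 H
  atom 4: C, bond orders sum to 1 (valence 4) → 3 H
  atom 5: aromatic c, 3 neighbours → 0 H
  atom 6: F (halogen, monovalent) → 0 H
  atom 7: aromatic c, 3 neighbours → 0 H
  atom 8: aromatic c, 2 neighbours → 1 H
  atom 9: aromatic c, 2 neighbours → 1 H
  atom 10: C, bond orders sum to 2 (valence 4) → 2 H
  atom 11: C, bond orders sum to 3 (valence 4) → 1 H
  atom 12: C, bond orders sum to 2 (valence 4) → 2 H
  atom 13: C, bond orders sum to 1 (valence 4) → 3 H
  atom 14: C, bond orders sum to 2 (valence 4) → 2 H
  atom 15: C, bond orders sum to 3 (valence 4) → 1 H
  atom 16: S, bond orders sum to 1 (valence 2) → 1 H
  atom 17: C, bond orders sum to 1 (valence 4) → 3 H
Totals → C:14, H:21, F:1, O:1, S:1.
In Hill order: C14H21FOS.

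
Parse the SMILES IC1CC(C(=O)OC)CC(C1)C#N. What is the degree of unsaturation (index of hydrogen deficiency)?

4

Degree of unsaturation = (number of rings) + (number of π bonds).
Ring closures in the SMILES: 1.
π bonds: 1 double bond (each 1 DoU), 1 triple bond (each 2 DoU) → 3 DoU from unsaturation.
Total DoU = 1 + 3 = 4.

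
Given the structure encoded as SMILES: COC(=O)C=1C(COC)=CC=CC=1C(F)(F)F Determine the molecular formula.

Walk through each heavy atom and fill implicit hydrogens from standard valence (C 4, N 3, O 2, S 2, halogen 1):
  atom 1: C, bond orders sum to 1 (valence 4) → 3 H
  atom 2: O, bond orders sum to 2 (valence 2) → 0 H
  atom 3: C, bond orders sum to 4 (valence 4) → 0 H
  atom 4: O, bond orders sum to 2 (valence 2) → 0 H
  atom 5: C, bond orders sum to 4 (valence 4) → 0 H
  atom 6: C, bond orders sum to 4 (valence 4) → 0 H
  atom 7: C, bond orders sum to 2 (valence 4) → 2 H
  atom 8: O, bond orders sum to 2 (valence 2) → 0 H
  atom 9: C, bond orders sum to 1 (valence 4) → 3 H
  atom 10: C, bond orders sum to 3 (valence 4) → 1 H
  atom 11: C, bond orders sum to 3 (valence 4) → 1 H
  atom 12: C, bond orders sum to 3 (valence 4) → 1 H
  atom 13: C, bond orders sum to 4 (valence 4) → 0 H
  atom 14: C, bond orders sum to 4 (valence 4) → 0 H
  atom 15: F (halogen, monovalent) → 0 H
  atom 16: F (halogen, monovalent) → 0 H
  atom 17: F (halogen, monovalent) → 0 H
Totals → C:11, H:11, F:3, O:3.

C11H11F3O3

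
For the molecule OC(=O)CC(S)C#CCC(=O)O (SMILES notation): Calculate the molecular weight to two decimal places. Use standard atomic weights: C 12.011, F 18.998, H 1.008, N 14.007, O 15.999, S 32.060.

First, the molecular formula is C7H8O4S (counting implicit H from valence).
  C: 7 × 12.011 = 84.077
  H: 8 × 1.008 = 8.064
  O: 4 × 15.999 = 63.996
  S: 1 × 32.060 = 32.060
Sum: 7×12.011 + 8×1.008 + 4×15.999 + 1×32.060 = 188.197 → 188.20 g/mol.

188.20 g/mol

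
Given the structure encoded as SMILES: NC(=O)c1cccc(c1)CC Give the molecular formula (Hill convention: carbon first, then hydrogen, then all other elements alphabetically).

C9H11NO

Walk through each heavy atom and fill implicit hydrogens from standard valence (C 4, N 3, O 2, S 2, halogen 1); for lowercase aromatic atoms, an aromatic c carries 1 H when it has two neighbours and 0 H with three, and aromatic n carries 0 H:
  atom 1: N, bond orders sum to 1 (valence 3) → 2 H
  atom 2: C, bond orders sum to 4 (valence 4) → 0 H
  atom 3: O, bond orders sum to 2 (valence 2) → 0 H
  atom 4: aromatic c, 3 neighbours → 0 H
  atom 5: aromatic c, 2 neighbours → 1 H
  atom 6: aromatic c, 2 neighbours → 1 H
  atom 7: aromatic c, 2 neighbours → 1 H
  atom 8: aromatic c, 3 neighbours → 0 H
  atom 9: aromatic c, 2 neighbours → 1 H
  atom 10: C, bond orders sum to 2 (valence 4) → 2 H
  atom 11: C, bond orders sum to 1 (valence 4) → 3 H
Totals → C:9, H:11, N:1, O:1.
In Hill order: C9H11NO.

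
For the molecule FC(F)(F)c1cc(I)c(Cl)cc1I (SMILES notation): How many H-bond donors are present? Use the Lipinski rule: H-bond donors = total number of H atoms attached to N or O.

0

Donors: find every N or O and count the H atoms it carries.
  (no N or O atoms present)
Lipinski HBD = 0.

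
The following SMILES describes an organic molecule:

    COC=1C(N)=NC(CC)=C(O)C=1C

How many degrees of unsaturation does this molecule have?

Molecular formula: C9H14N2O2.
DoU = (2C + 2 + N − H − X) / 2, where X is the halogen count and O/S are ignored.
    = (2·9 + 2 + 2 − 14 − 0) / 2 = 8 / 2 = 4.

4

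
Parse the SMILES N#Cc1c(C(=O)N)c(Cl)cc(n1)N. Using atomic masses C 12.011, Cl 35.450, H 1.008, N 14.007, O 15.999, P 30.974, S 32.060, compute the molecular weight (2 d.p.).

196.59 g/mol

First, the molecular formula is C7H5ClN4O (counting implicit H from valence).
  C: 7 × 12.011 = 84.077
  Cl: 1 × 35.450 = 35.450
  H: 5 × 1.008 = 5.040
  N: 4 × 14.007 = 56.028
  O: 1 × 15.999 = 15.999
Sum: 7×12.011 + 1×35.450 + 5×1.008 + 4×14.007 + 1×15.999 = 196.594 → 196.59 g/mol.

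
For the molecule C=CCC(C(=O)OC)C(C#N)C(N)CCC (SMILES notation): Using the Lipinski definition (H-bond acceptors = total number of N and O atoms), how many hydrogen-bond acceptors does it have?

N atoms: 2; O atoms: 2.
Lipinski HBA = 2 + 2 = 4.

4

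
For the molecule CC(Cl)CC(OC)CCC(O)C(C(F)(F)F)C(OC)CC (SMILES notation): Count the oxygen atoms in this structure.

3

Scan the SMILES for O atoms (remember two-letter symbols like Cl and Br are single atoms).
Oxygen count: 3.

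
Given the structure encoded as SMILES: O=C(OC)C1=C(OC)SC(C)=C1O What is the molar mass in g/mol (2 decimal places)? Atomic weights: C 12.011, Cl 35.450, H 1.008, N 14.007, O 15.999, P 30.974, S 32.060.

First, the molecular formula is C8H10O4S (counting implicit H from valence).
  C: 8 × 12.011 = 96.088
  H: 10 × 1.008 = 10.080
  O: 4 × 15.999 = 63.996
  S: 1 × 32.060 = 32.060
Sum: 8×12.011 + 10×1.008 + 4×15.999 + 1×32.060 = 202.224 → 202.22 g/mol.

202.22 g/mol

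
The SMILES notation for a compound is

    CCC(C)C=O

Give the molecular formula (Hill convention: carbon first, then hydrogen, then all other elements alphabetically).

C5H10O

Walk through each heavy atom and fill implicit hydrogens from standard valence (C 4, N 3, O 2, S 2, halogen 1):
  atom 1: C, bond orders sum to 1 (valence 4) → 3 H
  atom 2: C, bond orders sum to 2 (valence 4) → 2 H
  atom 3: C, bond orders sum to 3 (valence 4) → 1 H
  atom 4: C, bond orders sum to 1 (valence 4) → 3 H
  atom 5: C, bond orders sum to 3 (valence 4) → 1 H
  atom 6: O, bond orders sum to 2 (valence 2) → 0 H
Totals → C:5, H:10, O:1.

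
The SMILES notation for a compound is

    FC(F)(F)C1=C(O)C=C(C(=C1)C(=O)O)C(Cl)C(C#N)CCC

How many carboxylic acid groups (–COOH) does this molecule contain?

The carboxylic acid motif appears at heavy-atom position 12 in the SMILES.
Other groups present: 1 hydroxyl, 1 nitrile.
Carboxylic acid count: 1.

1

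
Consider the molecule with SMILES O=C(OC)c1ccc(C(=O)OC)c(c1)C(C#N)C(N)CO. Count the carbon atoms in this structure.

Count every carbon token in the SMILES (each C, including those in ring-closure positions and inside branches).
Carbon count: 14.

14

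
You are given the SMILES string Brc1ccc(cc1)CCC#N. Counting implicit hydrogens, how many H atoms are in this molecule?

8

Walk through each heavy atom and fill implicit hydrogens from standard valence (C 4, N 3, O 2, S 2, halogen 1); for lowercase aromatic atoms, an aromatic c carries 1 H when it has two neighbours and 0 H with three, and aromatic n carries 0 H:
  atom 1: Br (halogen, monovalent) → 0 H
  atom 2: aromatic c, 3 neighbours → 0 H
  atom 3: aromatic c, 2 neighbours → 1 H
  atom 4: aromatic c, 2 neighbours → 1 H
  atom 5: aromatic c, 3 neighbours → 0 H
  atom 6: aromatic c, 2 neighbours → 1 H
  atom 7: aromatic c, 2 neighbours → 1 H
  atom 8: C, bond orders sum to 2 (valence 4) → 2 H
  atom 9: C, bond orders sum to 2 (valence 4) → 2 H
  atom 10: C, bond orders sum to 4 (valence 4) → 0 H
  atom 11: N, bond orders sum to 3 (valence 3) → 0 H
Total hydrogens: 8.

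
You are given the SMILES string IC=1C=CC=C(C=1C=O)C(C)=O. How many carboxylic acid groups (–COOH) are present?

Scan the SMILES for the carboxylic acid motif — none present.
Groups that are present: 1 aldehyde, 1 ketone.

0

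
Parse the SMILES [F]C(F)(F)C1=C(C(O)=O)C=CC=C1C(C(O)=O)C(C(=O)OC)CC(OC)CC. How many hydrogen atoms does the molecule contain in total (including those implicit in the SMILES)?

21

Walk through each heavy atom and fill implicit hydrogens from standard valence (C 4, N 3, O 2, S 2, halogen 1):
  atom 1: F with explicit H count 0
  atom 2: C, bond orders sum to 4 (valence 4) → 0 H
  atom 3: F (halogen, monovalent) → 0 H
  atom 4: F (halogen, monovalent) → 0 H
  atom 5: C, bond orders sum to 4 (valence 4) → 0 H
  atom 6: C, bond orders sum to 4 (valence 4) → 0 H
  atom 7: C, bond orders sum to 4 (valence 4) → 0 H
  atom 8: O, bond orders sum to 1 (valence 2) → 1 H
  atom 9: O, bond orders sum to 2 (valence 2) → 0 H
  atom 10: C, bond orders sum to 3 (valence 4) → 1 H
  atom 11: C, bond orders sum to 3 (valence 4) → 1 H
  atom 12: C, bond orders sum to 3 (valence 4) → 1 H
  atom 13: C, bond orders sum to 4 (valence 4) → 0 H
  atom 14: C, bond orders sum to 3 (valence 4) → 1 H
  atom 15: C, bond orders sum to 4 (valence 4) → 0 H
  atom 16: O, bond orders sum to 1 (valence 2) → 1 H
  atom 17: O, bond orders sum to 2 (valence 2) → 0 H
  atom 18: C, bond orders sum to 3 (valence 4) → 1 H
  atom 19: C, bond orders sum to 4 (valence 4) → 0 H
  atom 20: O, bond orders sum to 2 (valence 2) → 0 H
  atom 21: O, bond orders sum to 2 (valence 2) → 0 H
  atom 22: C, bond orders sum to 1 (valence 4) → 3 H
  atom 23: C, bond orders sum to 2 (valence 4) → 2 H
  atom 24: C, bond orders sum to 3 (valence 4) → 1 H
  atom 25: O, bond orders sum to 2 (valence 2) → 0 H
  atom 26: C, bond orders sum to 1 (valence 4) → 3 H
  atom 27: C, bond orders sum to 2 (valence 4) → 2 H
  atom 28: C, bond orders sum to 1 (valence 4) → 3 H
Total hydrogens: 21.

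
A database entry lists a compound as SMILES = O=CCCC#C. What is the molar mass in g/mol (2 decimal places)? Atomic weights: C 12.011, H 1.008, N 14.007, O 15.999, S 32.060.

First, the molecular formula is C5H6O (counting implicit H from valence).
  C: 5 × 12.011 = 60.055
  H: 6 × 1.008 = 6.048
  O: 1 × 15.999 = 15.999
Sum: 5×12.011 + 6×1.008 + 1×15.999 = 82.102 → 82.10 g/mol.

82.10 g/mol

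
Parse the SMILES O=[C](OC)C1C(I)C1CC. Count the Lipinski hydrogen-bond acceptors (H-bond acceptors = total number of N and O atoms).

2

N atoms: 0; O atoms: 2.
Lipinski HBA = 0 + 2 = 2.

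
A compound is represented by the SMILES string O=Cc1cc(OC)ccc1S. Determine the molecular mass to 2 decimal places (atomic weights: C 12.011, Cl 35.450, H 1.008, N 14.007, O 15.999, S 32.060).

First, the molecular formula is C8H8O2S (counting implicit H from valence).
  C: 8 × 12.011 = 96.088
  H: 8 × 1.008 = 8.064
  O: 2 × 15.999 = 31.998
  S: 1 × 32.060 = 32.060
Sum: 8×12.011 + 8×1.008 + 2×15.999 + 1×32.060 = 168.210 → 168.21 g/mol.

168.21 g/mol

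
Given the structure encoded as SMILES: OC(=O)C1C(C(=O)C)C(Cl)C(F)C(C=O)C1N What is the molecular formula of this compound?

C10H13ClFNO4

Walk through each heavy atom and fill implicit hydrogens from standard valence (C 4, N 3, O 2, S 2, halogen 1):
  atom 1: O, bond orders sum to 1 (valence 2) → 1 H
  atom 2: C, bond orders sum to 4 (valence 4) → 0 H
  atom 3: O, bond orders sum to 2 (valence 2) → 0 H
  atom 4: C, bond orders sum to 3 (valence 4) → 1 H
  atom 5: C, bond orders sum to 3 (valence 4) → 1 H
  atom 6: C, bond orders sum to 4 (valence 4) → 0 H
  atom 7: O, bond orders sum to 2 (valence 2) → 0 H
  atom 8: C, bond orders sum to 1 (valence 4) → 3 H
  atom 9: C, bond orders sum to 3 (valence 4) → 1 H
  atom 10: Cl (halogen, monovalent) → 0 H
  atom 11: C, bond orders sum to 3 (valence 4) → 1 H
  atom 12: F (halogen, monovalent) → 0 H
  atom 13: C, bond orders sum to 3 (valence 4) → 1 H
  atom 14: C, bond orders sum to 3 (valence 4) → 1 H
  atom 15: O, bond orders sum to 2 (valence 2) → 0 H
  atom 16: C, bond orders sum to 3 (valence 4) → 1 H
  atom 17: N, bond orders sum to 1 (valence 3) → 2 H
Totals → C:10, H:13, Cl:1, F:1, N:1, O:4.
In Hill order: C10H13ClFNO4.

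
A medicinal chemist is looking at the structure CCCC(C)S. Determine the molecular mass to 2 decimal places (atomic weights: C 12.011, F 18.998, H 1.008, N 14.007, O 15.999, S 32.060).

104.21 g/mol

First, the molecular formula is C5H12S (counting implicit H from valence).
  C: 5 × 12.011 = 60.055
  H: 12 × 1.008 = 12.096
  S: 1 × 32.060 = 32.060
Sum: 5×12.011 + 12×1.008 + 1×32.060 = 104.211 → 104.21 g/mol.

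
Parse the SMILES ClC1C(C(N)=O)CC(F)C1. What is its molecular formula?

C6H9ClFNO

Walk through each heavy atom and fill implicit hydrogens from standard valence (C 4, N 3, O 2, S 2, halogen 1):
  atom 1: Cl (halogen, monovalent) → 0 H
  atom 2: C, bond orders sum to 3 (valence 4) → 1 H
  atom 3: C, bond orders sum to 3 (valence 4) → 1 H
  atom 4: C, bond orders sum to 4 (valence 4) → 0 H
  atom 5: N, bond orders sum to 1 (valence 3) → 2 H
  atom 6: O, bond orders sum to 2 (valence 2) → 0 H
  atom 7: C, bond orders sum to 2 (valence 4) → 2 H
  atom 8: C, bond orders sum to 3 (valence 4) → 1 H
  atom 9: F (halogen, monovalent) → 0 H
  atom 10: C, bond orders sum to 2 (valence 4) → 2 H
Totals → C:6, H:9, Cl:1, F:1, N:1, O:1.
In Hill order: C6H9ClFNO.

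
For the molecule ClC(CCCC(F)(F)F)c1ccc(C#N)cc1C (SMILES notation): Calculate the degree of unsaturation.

Molecular formula: C13H13ClF3N.
DoU = (2C + 2 + N − H − X) / 2, where X is the halogen count and O/S are ignored.
    = (2·13 + 2 + 1 − 13 − 4) / 2 = 12 / 2 = 6.

6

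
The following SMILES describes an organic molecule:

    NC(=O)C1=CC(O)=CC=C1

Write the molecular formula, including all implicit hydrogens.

Walk through each heavy atom and fill implicit hydrogens from standard valence (C 4, N 3, O 2, S 2, halogen 1):
  atom 1: N, bond orders sum to 1 (valence 3) → 2 H
  atom 2: C, bond orders sum to 4 (valence 4) → 0 H
  atom 3: O, bond orders sum to 2 (valence 2) → 0 H
  atom 4: C, bond orders sum to 4 (valence 4) → 0 H
  atom 5: C, bond orders sum to 3 (valence 4) → 1 H
  atom 6: C, bond orders sum to 4 (valence 4) → 0 H
  atom 7: O, bond orders sum to 1 (valence 2) → 1 H
  atom 8: C, bond orders sum to 3 (valence 4) → 1 H
  atom 9: C, bond orders sum to 3 (valence 4) → 1 H
  atom 10: C, bond orders sum to 3 (valence 4) → 1 H
Totals → C:7, H:7, N:1, O:2.
In Hill order: C7H7NO2.

C7H7NO2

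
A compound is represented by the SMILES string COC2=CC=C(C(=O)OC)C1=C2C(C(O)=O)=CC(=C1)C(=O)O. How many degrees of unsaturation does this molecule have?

Degree of unsaturation = (number of rings) + (number of π bonds).
Ring closures in the SMILES: 2.
π bonds: 8 double bonds (each 1 DoU) → 8 DoU from unsaturation.
Total DoU = 2 + 8 = 10.

10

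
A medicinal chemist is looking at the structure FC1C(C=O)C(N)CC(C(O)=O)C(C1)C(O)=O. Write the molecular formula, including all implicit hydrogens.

C10H14FNO5

Walk through each heavy atom and fill implicit hydrogens from standard valence (C 4, N 3, O 2, S 2, halogen 1):
  atom 1: F (halogen, monovalent) → 0 H
  atom 2: C, bond orders sum to 3 (valence 4) → 1 H
  atom 3: C, bond orders sum to 3 (valence 4) → 1 H
  atom 4: C, bond orders sum to 3 (valence 4) → 1 H
  atom 5: O, bond orders sum to 2 (valence 2) → 0 H
  atom 6: C, bond orders sum to 3 (valence 4) → 1 H
  atom 7: N, bond orders sum to 1 (valence 3) → 2 H
  atom 8: C, bond orders sum to 2 (valence 4) → 2 H
  atom 9: C, bond orders sum to 3 (valence 4) → 1 H
  atom 10: C, bond orders sum to 4 (valence 4) → 0 H
  atom 11: O, bond orders sum to 1 (valence 2) → 1 H
  atom 12: O, bond orders sum to 2 (valence 2) → 0 H
  atom 13: C, bond orders sum to 3 (valence 4) → 1 H
  atom 14: C, bond orders sum to 2 (valence 4) → 2 H
  atom 15: C, bond orders sum to 4 (valence 4) → 0 H
  atom 16: O, bond orders sum to 1 (valence 2) → 1 H
  atom 17: O, bond orders sum to 2 (valence 2) → 0 H
Totals → C:10, H:14, F:1, N:1, O:5.
In Hill order: C10H14FNO5.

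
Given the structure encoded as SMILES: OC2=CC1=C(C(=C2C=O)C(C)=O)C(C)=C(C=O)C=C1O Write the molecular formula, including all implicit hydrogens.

C15H12O5

Walk through each heavy atom and fill implicit hydrogens from standard valence (C 4, N 3, O 2, S 2, halogen 1):
  atom 1: O, bond orders sum to 1 (valence 2) → 1 H
  atom 2: C, bond orders sum to 4 (valence 4) → 0 H
  atom 3: C, bond orders sum to 3 (valence 4) → 1 H
  atom 4: C, bond orders sum to 4 (valence 4) → 0 H
  atom 5: C, bond orders sum to 4 (valence 4) → 0 H
  atom 6: C, bond orders sum to 4 (valence 4) → 0 H
  atom 7: C, bond orders sum to 4 (valence 4) → 0 H
  atom 8: C, bond orders sum to 3 (valence 4) → 1 H
  atom 9: O, bond orders sum to 2 (valence 2) → 0 H
  atom 10: C, bond orders sum to 4 (valence 4) → 0 H
  atom 11: C, bond orders sum to 1 (valence 4) → 3 H
  atom 12: O, bond orders sum to 2 (valence 2) → 0 H
  atom 13: C, bond orders sum to 4 (valence 4) → 0 H
  atom 14: C, bond orders sum to 1 (valence 4) → 3 H
  atom 15: C, bond orders sum to 4 (valence 4) → 0 H
  atom 16: C, bond orders sum to 3 (valence 4) → 1 H
  atom 17: O, bond orders sum to 2 (valence 2) → 0 H
  atom 18: C, bond orders sum to 3 (valence 4) → 1 H
  atom 19: C, bond orders sum to 4 (valence 4) → 0 H
  atom 20: O, bond orders sum to 1 (valence 2) → 1 H
Totals → C:15, H:12, O:5.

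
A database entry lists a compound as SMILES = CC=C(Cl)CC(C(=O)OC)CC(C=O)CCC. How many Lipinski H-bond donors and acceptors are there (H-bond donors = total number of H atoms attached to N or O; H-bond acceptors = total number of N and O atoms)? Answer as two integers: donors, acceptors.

Donors: find every N or O and count the H atoms it carries.
  atom 8 (O): bond orders sum to 2 → 0 H
  atom 9 (O): bond orders sum to 2 → 0 H
  atom 14 (O): bond orders sum to 2 → 0 H
Lipinski HBD = 0.
Acceptors: N atoms = 0, O atoms = 3 → HBA = 3.

0, 3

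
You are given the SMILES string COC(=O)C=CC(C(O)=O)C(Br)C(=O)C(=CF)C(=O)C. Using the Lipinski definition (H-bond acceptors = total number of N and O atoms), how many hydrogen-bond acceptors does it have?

N atoms: 0; O atoms: 6.
Lipinski HBA = 0 + 6 = 6.

6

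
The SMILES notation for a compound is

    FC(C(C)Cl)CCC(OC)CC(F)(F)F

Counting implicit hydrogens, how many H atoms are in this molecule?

Walk through each heavy atom and fill implicit hydrogens from standard valence (C 4, N 3, O 2, S 2, halogen 1):
  atom 1: F (halogen, monovalent) → 0 H
  atom 2: C, bond orders sum to 3 (valence 4) → 1 H
  atom 3: C, bond orders sum to 3 (valence 4) → 1 H
  atom 4: C, bond orders sum to 1 (valence 4) → 3 H
  atom 5: Cl (halogen, monovalent) → 0 H
  atom 6: C, bond orders sum to 2 (valence 4) → 2 H
  atom 7: C, bond orders sum to 2 (valence 4) → 2 H
  atom 8: C, bond orders sum to 3 (valence 4) → 1 H
  atom 9: O, bond orders sum to 2 (valence 2) → 0 H
  atom 10: C, bond orders sum to 1 (valence 4) → 3 H
  atom 11: C, bond orders sum to 2 (valence 4) → 2 H
  atom 12: C, bond orders sum to 4 (valence 4) → 0 H
  atom 13: F (halogen, monovalent) → 0 H
  atom 14: F (halogen, monovalent) → 0 H
  atom 15: F (halogen, monovalent) → 0 H
Total hydrogens: 15.

15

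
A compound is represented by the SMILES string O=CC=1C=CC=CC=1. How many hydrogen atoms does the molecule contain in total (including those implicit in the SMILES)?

Walk through each heavy atom and fill implicit hydrogens from standard valence (C 4, N 3, O 2, S 2, halogen 1):
  atom 1: O, bond orders sum to 2 (valence 2) → 0 H
  atom 2: C, bond orders sum to 3 (valence 4) → 1 H
  atom 3: C, bond orders sum to 4 (valence 4) → 0 H
  atom 4: C, bond orders sum to 3 (valence 4) → 1 H
  atom 5: C, bond orders sum to 3 (valence 4) → 1 H
  atom 6: C, bond orders sum to 3 (valence 4) → 1 H
  atom 7: C, bond orders sum to 3 (valence 4) → 1 H
  atom 8: C, bond orders sum to 3 (valence 4) → 1 H
Total hydrogens: 6.

6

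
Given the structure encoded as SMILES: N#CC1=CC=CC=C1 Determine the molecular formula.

Walk through each heavy atom and fill implicit hydrogens from standard valence (C 4, N 3, O 2, S 2, halogen 1):
  atom 1: N, bond orders sum to 3 (valence 3) → 0 H
  atom 2: C, bond orders sum to 4 (valence 4) → 0 H
  atom 3: C, bond orders sum to 4 (valence 4) → 0 H
  atom 4: C, bond orders sum to 3 (valence 4) → 1 H
  atom 5: C, bond orders sum to 3 (valence 4) → 1 H
  atom 6: C, bond orders sum to 3 (valence 4) → 1 H
  atom 7: C, bond orders sum to 3 (valence 4) → 1 H
  atom 8: C, bond orders sum to 3 (valence 4) → 1 H
Totals → C:7, H:5, N:1.

C7H5N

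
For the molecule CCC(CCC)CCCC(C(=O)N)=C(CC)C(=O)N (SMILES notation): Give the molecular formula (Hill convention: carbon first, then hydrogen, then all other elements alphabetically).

C15H28N2O2

Walk through each heavy atom and fill implicit hydrogens from standard valence (C 4, N 3, O 2, S 2, halogen 1):
  atom 1: C, bond orders sum to 1 (valence 4) → 3 H
  atom 2: C, bond orders sum to 2 (valence 4) → 2 H
  atom 3: C, bond orders sum to 3 (valence 4) → 1 H
  atom 4: C, bond orders sum to 2 (valence 4) → 2 H
  atom 5: C, bond orders sum to 2 (valence 4) → 2 H
  atom 6: C, bond orders sum to 1 (valence 4) → 3 H
  atom 7: C, bond orders sum to 2 (valence 4) → 2 H
  atom 8: C, bond orders sum to 2 (valence 4) → 2 H
  atom 9: C, bond orders sum to 2 (valence 4) → 2 H
  atom 10: C, bond orders sum to 4 (valence 4) → 0 H
  atom 11: C, bond orders sum to 4 (valence 4) → 0 H
  atom 12: O, bond orders sum to 2 (valence 2) → 0 H
  atom 13: N, bond orders sum to 1 (valence 3) → 2 H
  atom 14: C, bond orders sum to 4 (valence 4) → 0 H
  atom 15: C, bond orders sum to 2 (valence 4) → 2 H
  atom 16: C, bond orders sum to 1 (valence 4) → 3 H
  atom 17: C, bond orders sum to 4 (valence 4) → 0 H
  atom 18: O, bond orders sum to 2 (valence 2) → 0 H
  atom 19: N, bond orders sum to 1 (valence 3) → 2 H
Totals → C:15, H:28, N:2, O:2.
In Hill order: C15H28N2O2.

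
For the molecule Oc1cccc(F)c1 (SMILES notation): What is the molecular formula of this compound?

C6H5FO

Walk through each heavy atom and fill implicit hydrogens from standard valence (C 4, N 3, O 2, S 2, halogen 1); for lowercase aromatic atoms, an aromatic c carries 1 H when it has two neighbours and 0 H with three, and aromatic n carries 0 H:
  atom 1: O, bond orders sum to 1 (valence 2) → 1 H
  atom 2: aromatic c, 3 neighbours → 0 H
  atom 3: aromatic c, 2 neighbours → 1 H
  atom 4: aromatic c, 2 neighbours → 1 H
  atom 5: aromatic c, 2 neighbours → 1 H
  atom 6: aromatic c, 3 neighbours → 0 H
  atom 7: F (halogen, monovalent) → 0 H
  atom 8: aromatic c, 2 neighbours → 1 H
Totals → C:6, H:5, F:1, O:1.
In Hill order: C6H5FO.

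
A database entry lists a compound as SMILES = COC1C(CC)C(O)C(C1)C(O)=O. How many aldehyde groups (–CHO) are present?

Scan the SMILES for the aldehyde motif — none present.
Groups that are present: 1 carboxylic acid, 1 ether, 1 hydroxyl.

0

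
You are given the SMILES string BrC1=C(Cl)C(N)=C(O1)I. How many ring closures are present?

In SMILES, each pair of matching ring-closure digits denotes one ring-closing bond; the number of such bonds equals the number of independent rings.
Ring-closure bonds here: 1.

1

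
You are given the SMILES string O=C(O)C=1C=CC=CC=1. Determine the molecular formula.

Walk through each heavy atom and fill implicit hydrogens from standard valence (C 4, N 3, O 2, S 2, halogen 1):
  atom 1: O, bond orders sum to 2 (valence 2) → 0 H
  atom 2: C, bond orders sum to 4 (valence 4) → 0 H
  atom 3: O, bond orders sum to 1 (valence 2) → 1 H
  atom 4: C, bond orders sum to 4 (valence 4) → 0 H
  atom 5: C, bond orders sum to 3 (valence 4) → 1 H
  atom 6: C, bond orders sum to 3 (valence 4) → 1 H
  atom 7: C, bond orders sum to 3 (valence 4) → 1 H
  atom 8: C, bond orders sum to 3 (valence 4) → 1 H
  atom 9: C, bond orders sum to 3 (valence 4) → 1 H
Totals → C:7, H:6, O:2.

C7H6O2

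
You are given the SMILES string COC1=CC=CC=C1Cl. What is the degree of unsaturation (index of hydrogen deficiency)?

Degree of unsaturation = (number of rings) + (number of π bonds).
Ring closures in the SMILES: 1.
π bonds: 3 double bonds (each 1 DoU) → 3 DoU from unsaturation.
Total DoU = 1 + 3 = 4.

4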